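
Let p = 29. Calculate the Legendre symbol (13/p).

Reciprocity: 13 ≡ 1 and 29 ≡ 1 (mod 4), so (13/29) = +(29/13).
Reduce top mod 13: now compute (3/13).
Reciprocity: 3 ≡ 3 and 13 ≡ 1 (mod 4), so (3/13) = +(13/3).
Reduce top mod 3: now compute (1/3).
Reached (1/3) = 1. Collecting the sign flips along the way, the symbol is +1.

1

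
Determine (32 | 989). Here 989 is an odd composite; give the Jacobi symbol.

-1

Pull out 2^5: since 989 ≡ 5 (mod 8), (2/989) = -1, so (2/989)^5 = -1.
Reached (1/989) = 1. Collecting the sign flips along the way, the symbol is -1.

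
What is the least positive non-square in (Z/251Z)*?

(2/251) = −1, so 2 is the smallest positive non-residue mod 251.

2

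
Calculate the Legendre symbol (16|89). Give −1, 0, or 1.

Euler's criterion: (16/89) ≡ 16^44 (mod 89).
16^2 ≡ 78 (mod 89)
16^4 ≡ 32 (mod 89)
16^8 ≡ 45 (mod 89)
16^16 ≡ 67 (mod 89)
16^32 ≡ 39 (mod 89)
16^44 = 16^(32+8+4) ≡ 1 (mod 89).
Result is 1, so (16/89) = 1.

1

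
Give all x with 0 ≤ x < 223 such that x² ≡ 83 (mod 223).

Since 223 ≡ 3 (mod 4), a square root of 83 is 83^((223+1)/4) = 83^56 mod 223.
Repeated squaring: 83^2≡199, 83^4≡130, 83^8≡175, 83^16≡74, 83^32≡124 (mod 223).
83^56 = 83^(32+16+8) ≡ 200 (mod 223).
Check: 200² = 40000 ≡ 83 (mod 223). The two roots are 23 and 200.

23, 200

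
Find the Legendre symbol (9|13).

1

Reciprocity: 9 ≡ 1 and 13 ≡ 1 (mod 4), so (9/13) = +(13/9).
Reduce top mod 9: now compute (4/9).
Pull out 2^2: since 9 ≡ 1 (mod 8), (2/9) = +1, so (2/9)^2 = +1.
Reached (1/9) = 1. Collecting the sign flips along the way, the symbol is +1.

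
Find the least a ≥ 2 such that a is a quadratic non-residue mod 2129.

3

(2/2129) = +1, so 2 is a residue.
(3/2129) = −1, so 3 is the smallest positive non-residue mod 2129.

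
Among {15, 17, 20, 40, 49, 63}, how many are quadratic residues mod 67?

4

(15/67) = +1 → QR.
(17/67) = +1 → QR.
(20/67) = -1 → non-residue.
(40/67) = +1 → QR.
(49/67) = +1 → QR.
(63/67) = -1 → non-residue.
Total quadratic residues among the 6: 4.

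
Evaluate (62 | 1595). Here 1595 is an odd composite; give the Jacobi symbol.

Pull out 2: since 1595 ≡ 3 (mod 8), (2/1595) = -1.
Reciprocity: 31 ≡ 3 and 1595 ≡ 3 (mod 4), so (31/1595) = −(1595/31).
Reduce top mod 31: now compute (14/31).
Pull out 2: since 31 ≡ 7 (mod 8), (2/31) = +1.
Reciprocity: 7 ≡ 3 and 31 ≡ 3 (mod 4), so (7/31) = −(31/7).
Reduce top mod 7: now compute (3/7).
Reciprocity: 3 ≡ 3 and 7 ≡ 3 (mod 4), so (3/7) = −(7/3).
Reduce top mod 3: now compute (1/3).
Reached (1/3) = 1. Collecting the sign flips along the way, the symbol is +1.

1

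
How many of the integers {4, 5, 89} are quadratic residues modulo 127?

1

(4/127) = +1 → QR.
(5/127) = -1 → non-residue.
(89/127) = -1 → non-residue.
Total quadratic residues among the 3: 1.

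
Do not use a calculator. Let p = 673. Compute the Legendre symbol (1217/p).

First reduce: 1217 ≡ 544 (mod 673).
Pull out 2^5: since 673 ≡ 1 (mod 8), (2/673) = +1, so (2/673)^5 = +1.
Reciprocity: 17 ≡ 1 and 673 ≡ 1 (mod 4), so (17/673) = +(673/17).
Reduce top mod 17: now compute (10/17).
Pull out 2: since 17 ≡ 1 (mod 8), (2/17) = +1.
Reciprocity: 5 ≡ 1 and 17 ≡ 1 (mod 4), so (5/17) = +(17/5).
Reduce top mod 5: now compute (2/5).
Pull out 2: since 5 ≡ 5 (mod 8), (2/5) = -1.
Reached (1/5) = 1. Collecting the sign flips along the way, the symbol is -1.

-1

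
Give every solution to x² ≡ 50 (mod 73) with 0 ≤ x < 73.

14, 59

73 ≡ 1 (mod 4), so we find a root by search.
Trying successive values, 14² = 196 ≡ 50 (mod 73). The other root is 73 − 14 = 59.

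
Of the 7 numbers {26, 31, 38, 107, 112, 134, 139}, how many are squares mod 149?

4

(26/149) = +1 → QR.
(31/149) = +1 → QR.
(38/149) = -1 → non-residue.
(107/149) = +1 → QR.
(112/149) = +1 → QR.
(134/149) = -1 → non-residue.
(139/149) = -1 → non-residue.
Total quadratic residues among the 7: 4.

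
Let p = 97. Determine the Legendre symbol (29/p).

Reciprocity: 29 ≡ 1 and 97 ≡ 1 (mod 4), so (29/97) = +(97/29).
Reduce top mod 29: now compute (10/29).
Pull out 2: since 29 ≡ 5 (mod 8), (2/29) = -1.
Reciprocity: 5 ≡ 1 and 29 ≡ 1 (mod 4), so (5/29) = +(29/5).
Reduce top mod 5: now compute (4/5).
Pull out 2^2: since 5 ≡ 5 (mod 8), (2/5) = -1, so (2/5)^2 = +1.
Reached (1/5) = 1. Collecting the sign flips along the way, the symbol is -1.

-1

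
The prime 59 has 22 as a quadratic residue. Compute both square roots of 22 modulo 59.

9, 50

Since 59 ≡ 3 (mod 4), a square root of 22 is 22^((59+1)/4) = 22^15 mod 59.
Repeated squaring: 22^2≡12, 22^4≡26, 22^8≡27 (mod 59).
22^15 = 22^(8+4+2+1) ≡ 9 (mod 59).
Check: 9² = 81 ≡ 22 (mod 59). The two roots are 9 and 50.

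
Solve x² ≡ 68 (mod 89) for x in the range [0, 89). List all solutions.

35, 54

89 ≡ 1 (mod 4), so we find a root by search.
Trying successive values, 35² = 1225 ≡ 68 (mod 89). The other root is 89 − 35 = 54.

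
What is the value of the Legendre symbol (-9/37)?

1

First reduce: -9 ≡ 28 (mod 37).
Pull out 2^2: since 37 ≡ 5 (mod 8), (2/37) = -1, so (2/37)^2 = +1.
Reciprocity: 7 ≡ 3 and 37 ≡ 1 (mod 4), so (7/37) = +(37/7).
Reduce top mod 7: now compute (2/7).
Pull out 2: since 7 ≡ 7 (mod 8), (2/7) = +1.
Reached (1/7) = 1. Collecting the sign flips along the way, the symbol is +1.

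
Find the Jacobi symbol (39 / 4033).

1

Reciprocity: 39 ≡ 3 and 4033 ≡ 1 (mod 4), so (39/4033) = +(4033/39).
Reduce top mod 39: now compute (16/39).
Pull out 2^4: since 39 ≡ 7 (mod 8), (2/39) = +1, so (2/39)^4 = +1.
Reached (1/39) = 1. Collecting the sign flips along the way, the symbol is +1.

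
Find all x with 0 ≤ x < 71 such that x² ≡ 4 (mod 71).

2, 69

Since 71 ≡ 3 (mod 4), a square root of 4 is 4^((71+1)/4) = 4^18 mod 71.
Repeated squaring: 4^2≡16, 4^4≡43, 4^8≡3, 4^16≡9 (mod 71).
4^18 = 4^(16+2) ≡ 2 (mod 71).
Check: 2² = 4 ≡ 4 (mod 71). The two roots are 2 and 69.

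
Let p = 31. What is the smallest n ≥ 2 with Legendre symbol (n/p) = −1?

(2/31) = +1, so 2 is a residue.
(3/31) = −1, so 3 is the smallest positive non-residue mod 31.

3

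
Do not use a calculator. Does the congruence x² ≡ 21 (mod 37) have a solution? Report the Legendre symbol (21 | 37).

Euler's criterion: (21/37) ≡ 21^18 (mod 37).
21^2 ≡ 34 (mod 37)
21^4 ≡ 9 (mod 37)
21^8 ≡ 7 (mod 37)
21^16 ≡ 12 (mod 37)
21^18 = 21^(16+2) ≡ 1 (mod 37).
Result is 1, so (21/37) = 1.

1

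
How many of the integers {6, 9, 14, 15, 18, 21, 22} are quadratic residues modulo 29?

3

(6/29) = +1 → QR.
(9/29) = +1 → QR.
(14/29) = -1 → non-residue.
(15/29) = -1 → non-residue.
(18/29) = -1 → non-residue.
(21/29) = -1 → non-residue.
(22/29) = +1 → QR.
Total quadratic residues among the 7: 3.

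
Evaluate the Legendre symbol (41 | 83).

Euler's criterion: (41/83) ≡ 41^41 (mod 83).
41^2 ≡ 21 (mod 83)
41^4 ≡ 26 (mod 83)
41^8 ≡ 12 (mod 83)
41^16 ≡ 61 (mod 83)
41^32 ≡ 69 (mod 83)
41^41 = 41^(32+8+1) ≡ 1 (mod 83).
Result is 1, so (41/83) = 1.

1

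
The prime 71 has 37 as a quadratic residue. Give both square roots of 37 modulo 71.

Since 71 ≡ 3 (mod 4), a square root of 37 is 37^((71+1)/4) = 37^18 mod 71.
Repeated squaring: 37^2≡20, 37^4≡45, 37^8≡37, 37^16≡20 (mod 71).
37^18 = 37^(16+2) ≡ 45 (mod 71).
Check: 45² = 2025 ≡ 37 (mod 71). The two roots are 26 and 45.

26, 45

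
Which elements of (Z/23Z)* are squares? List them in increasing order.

1,2,3,4,6,8,9,12,13,16,18

Square k = 1,…,11 (k and 23−k give the same square):
1²=1, 2²=4, 3²=9, 4²=16, 5²≡2, 6²≡13, 7²≡3, 8²≡18, 9²≡12, 10²≡8, 11²≡6 (mod 23).
So the quadratic residues mod 23 are {1, 2, 3, 4, 6, 8, 9, 12, 13, 16, 18}.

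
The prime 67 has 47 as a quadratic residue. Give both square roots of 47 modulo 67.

28, 39

Since 67 ≡ 3 (mod 4), a square root of 47 is 47^((67+1)/4) = 47^17 mod 67.
Repeated squaring: 47^2≡65, 47^4≡4, 47^8≡16, 47^16≡55 (mod 67).
47^17 = 47^(16+1) ≡ 39 (mod 67).
Check: 39² = 1521 ≡ 47 (mod 67). The two roots are 28 and 39.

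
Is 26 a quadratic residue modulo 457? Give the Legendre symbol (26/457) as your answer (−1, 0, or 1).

Pull out 2: since 457 ≡ 1 (mod 8), (2/457) = +1.
Reciprocity: 13 ≡ 1 and 457 ≡ 1 (mod 4), so (13/457) = +(457/13).
Reduce top mod 13: now compute (2/13).
Pull out 2: since 13 ≡ 5 (mod 8), (2/13) = -1.
Reached (1/13) = 1. Collecting the sign flips along the way, the symbol is -1.

-1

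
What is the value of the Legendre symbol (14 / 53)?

-1

Euler's criterion: (14/53) ≡ 14^26 (mod 53).
14^2 ≡ 37 (mod 53)
14^4 ≡ 44 (mod 53)
14^8 ≡ 28 (mod 53)
14^16 ≡ 42 (mod 53)
14^26 = 14^(16+8+2) ≡ 52 (mod 53).
Result is 52 ≡ −1, so (14/53) = −1.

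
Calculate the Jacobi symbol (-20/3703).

First reduce: -20 ≡ 3683 (mod 3703).
Reciprocity: 3683 ≡ 3 and 3703 ≡ 3 (mod 4), so (3683/3703) = −(3703/3683).
Reduce top mod 3683: now compute (20/3683).
Pull out 2^2: since 3683 ≡ 3 (mod 8), (2/3683) = -1, so (2/3683)^2 = +1.
Reciprocity: 5 ≡ 1 and 3683 ≡ 3 (mod 4), so (5/3683) = +(3683/5).
Reduce top mod 5: now compute (3/5).
Reciprocity: 3 ≡ 3 and 5 ≡ 1 (mod 4), so (3/5) = +(5/3).
Reduce top mod 3: now compute (2/3).
Pull out 2: since 3 ≡ 3 (mod 8), (2/3) = -1.
Reached (1/3) = 1. Collecting the sign flips along the way, the symbol is +1.

1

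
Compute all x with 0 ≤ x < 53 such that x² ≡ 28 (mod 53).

53 ≡ 1 (mod 4), so we find a root by search.
Trying successive values, 9² = 81 ≡ 28 (mod 53). The other root is 53 − 9 = 44.

9, 44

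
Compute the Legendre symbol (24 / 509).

Euler's criterion: (24/509) ≡ 24^254 (mod 509).
24^2 ≡ 67 (mod 509)
24^4 ≡ 417 (mod 509)
24^8 ≡ 320 (mod 509)
24^16 ≡ 91 (mod 509)
24^32 ≡ 137 (mod 509)
24^64 ≡ 445 (mod 509)
24^128 ≡ 24 (mod 509)
24^254 = 24^(128+64+32+16+8+4+2) ≡ 1 (mod 509).
Result is 1, so (24/509) = 1.

1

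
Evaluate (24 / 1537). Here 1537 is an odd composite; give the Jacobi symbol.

Pull out 2^3: since 1537 ≡ 1 (mod 8), (2/1537) = +1, so (2/1537)^3 = +1.
Reciprocity: 3 ≡ 3 and 1537 ≡ 1 (mod 4), so (3/1537) = +(1537/3).
Reduce top mod 3: now compute (1/3).
Reached (1/3) = 1. Collecting the sign flips along the way, the symbol is +1.

1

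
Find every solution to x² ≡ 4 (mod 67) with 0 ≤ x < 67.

2, 65

Since 67 ≡ 3 (mod 4), a square root of 4 is 4^((67+1)/4) = 4^17 mod 67.
Repeated squaring: 4^2≡16, 4^4≡55, 4^8≡10, 4^16≡33 (mod 67).
4^17 = 4^(16+1) ≡ 65 (mod 67).
Check: 65² = 4225 ≡ 4 (mod 67). The two roots are 2 and 65.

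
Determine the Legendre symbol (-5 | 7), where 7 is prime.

1

First reduce: -5 ≡ 2 (mod 7).
Pull out 2: since 7 ≡ 7 (mod 8), (2/7) = +1.
Reached (1/7) = 1. Collecting the sign flips along the way, the symbol is +1.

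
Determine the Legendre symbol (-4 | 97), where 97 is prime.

1

Euler's criterion: (-4/97) ≡ 93^48 (mod 97).
93^2 ≡ 16 (mod 97)
93^4 ≡ 62 (mod 97)
93^8 ≡ 61 (mod 97)
93^16 ≡ 35 (mod 97)
93^32 ≡ 61 (mod 97)
93^48 = 93^(32+16) ≡ 1 (mod 97).
Result is 1, so (-4/97) = 1.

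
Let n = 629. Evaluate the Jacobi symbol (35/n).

-1

Reciprocity: 35 ≡ 3 and 629 ≡ 1 (mod 4), so (35/629) = +(629/35).
Reduce top mod 35: now compute (34/35).
Pull out 2: since 35 ≡ 3 (mod 8), (2/35) = -1.
Reciprocity: 17 ≡ 1 and 35 ≡ 3 (mod 4), so (17/35) = +(35/17).
Reduce top mod 17: now compute (1/17).
Reached (1/17) = 1. Collecting the sign flips along the way, the symbol is -1.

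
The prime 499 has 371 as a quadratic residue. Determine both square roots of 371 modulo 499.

37, 462

Since 499 ≡ 3 (mod 4), a square root of 371 is 371^((499+1)/4) = 371^125 mod 499.
Repeated squaring: 371^2≡416, 371^4≡402, 371^8≡427, 371^16≡194, 371^32≡211, 371^64≡110 (mod 499).
371^125 = 371^(64+32+16+8+4+1) ≡ 462 (mod 499).
Check: 462² = 213444 ≡ 371 (mod 499). The two roots are 37 and 462.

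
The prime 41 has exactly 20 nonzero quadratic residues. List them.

1,2,4,5,8,9,10,16,18,20,21,23,25,31,32,33,36,37,39,40

Square k = 1,…,20 (k and 41−k give the same square):
1²=1, 2²=4, 3²=9, 4²=16, 5²=25, 6²=36, 7²≡8, 8²≡23, 9²≡40, 10²≡18, 11²≡39, 12²≡21, 13²≡5, 14²≡32, 15²≡20, 16²≡10, 17²≡2, 18²≡37, 19²≡33, 20²≡31 (mod 41).
So the quadratic residues mod 41 are {1, 2, 4, 5, 8, 9, 10, 16, 18, 20, 21, 23, 25, 31, 32, 33, 36, 37, 39, 40}.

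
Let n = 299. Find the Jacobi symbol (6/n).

-1

Pull out 2: since 299 ≡ 3 (mod 8), (2/299) = -1.
Reciprocity: 3 ≡ 3 and 299 ≡ 3 (mod 4), so (3/299) = −(299/3).
Reduce top mod 3: now compute (2/3).
Pull out 2: since 3 ≡ 3 (mod 8), (2/3) = -1.
Reached (1/3) = 1. Collecting the sign flips along the way, the symbol is -1.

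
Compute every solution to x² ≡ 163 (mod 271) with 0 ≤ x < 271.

71, 200

Since 271 ≡ 3 (mod 4), a square root of 163 is 163^((271+1)/4) = 163^68 mod 271.
Repeated squaring: 163^2≡11, 163^4≡121, 163^8≡7, 163^16≡49, 163^32≡233, 163^64≡89 (mod 271).
163^68 = 163^(64+4) ≡ 200 (mod 271).
Check: 200² = 40000 ≡ 163 (mod 271). The two roots are 71 and 200.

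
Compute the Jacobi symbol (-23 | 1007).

1

First reduce: -23 ≡ 984 (mod 1007).
Pull out 2^3: since 1007 ≡ 7 (mod 8), (2/1007) = +1, so (2/1007)^3 = +1.
Reciprocity: 123 ≡ 3 and 1007 ≡ 3 (mod 4), so (123/1007) = −(1007/123).
Reduce top mod 123: now compute (23/123).
Reciprocity: 23 ≡ 3 and 123 ≡ 3 (mod 4), so (23/123) = −(123/23).
Reduce top mod 23: now compute (8/23).
Pull out 2^3: since 23 ≡ 7 (mod 8), (2/23) = +1, so (2/23)^3 = +1.
Reached (1/23) = 1. Collecting the sign flips along the way, the symbol is +1.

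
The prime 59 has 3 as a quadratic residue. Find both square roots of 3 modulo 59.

11, 48

Since 59 ≡ 3 (mod 4), a square root of 3 is 3^((59+1)/4) = 3^15 mod 59.
Repeated squaring: 3^2≡9, 3^4≡22, 3^8≡12 (mod 59).
3^15 = 3^(8+4+2+1) ≡ 48 (mod 59).
Check: 48² = 2304 ≡ 3 (mod 59). The two roots are 11 and 48.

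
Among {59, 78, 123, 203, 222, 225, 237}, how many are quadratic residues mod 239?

(59/239) = -1 → non-residue.
(78/239) = -1 → non-residue.
(123/239) = -1 → non-residue.
(203/239) = -1 → non-residue.
(222/239) = -1 → non-residue.
(225/239) = +1 → QR.
(237/239) = -1 → non-residue.
Total quadratic residues among the 7: 1.

1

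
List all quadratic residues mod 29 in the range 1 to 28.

1, 4, 5, 6, 7, 9, 13, 16, 20, 22, 23, 24, 25, 28

Square k = 1,…,14 (k and 29−k give the same square):
1²=1, 2²=4, 3²=9, 4²=16, 5²=25, 6²≡7, 7²≡20, 8²≡6, 9²≡23, 10²≡13, 11²≡5, 12²≡28, 13²≡24, 14²≡22 (mod 29).
So the quadratic residues mod 29 are {1, 4, 5, 6, 7, 9, 13, 16, 20, 22, 23, 24, 25, 28}.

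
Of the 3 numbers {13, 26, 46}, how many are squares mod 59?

(13/59) = -1 → non-residue.
(26/59) = +1 → QR.
(46/59) = +1 → QR.
Total quadratic residues among the 3: 2.

2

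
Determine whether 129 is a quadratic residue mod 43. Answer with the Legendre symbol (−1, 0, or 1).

0

First reduce: 129 ≡ 0 (mod 43).
Top reduces to 0: gcd > 1, so the symbol is 0.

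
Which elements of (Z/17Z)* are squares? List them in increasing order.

1, 2, 4, 8, 9, 13, 15, 16

Square k = 1,…,8 (k and 17−k give the same square):
1²=1, 2²=4, 3²=9, 4²=16, 5²≡8, 6²≡2, 7²≡15, 8²≡13 (mod 17).
So the quadratic residues mod 17 are {1, 2, 4, 8, 9, 13, 15, 16}.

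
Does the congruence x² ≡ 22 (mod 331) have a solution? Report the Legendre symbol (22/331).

1

Pull out 2: since 331 ≡ 3 (mod 8), (2/331) = -1.
Reciprocity: 11 ≡ 3 and 331 ≡ 3 (mod 4), so (11/331) = −(331/11).
Reduce top mod 11: now compute (1/11).
Reached (1/11) = 1. Collecting the sign flips along the way, the symbol is +1.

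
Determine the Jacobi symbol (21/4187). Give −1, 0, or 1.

-1

Reciprocity: 21 ≡ 1 and 4187 ≡ 3 (mod 4), so (21/4187) = +(4187/21).
Reduce top mod 21: now compute (8/21).
Pull out 2^3: since 21 ≡ 5 (mod 8), (2/21) = -1, so (2/21)^3 = -1.
Reached (1/21) = 1. Collecting the sign flips along the way, the symbol is -1.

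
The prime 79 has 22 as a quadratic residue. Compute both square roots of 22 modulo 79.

Since 79 ≡ 3 (mod 4), a square root of 22 is 22^((79+1)/4) = 22^20 mod 79.
Repeated squaring: 22^2≡10, 22^4≡21, 22^8≡46, 22^16≡62 (mod 79).
22^20 = 22^(16+4) ≡ 38 (mod 79).
Check: 38² = 1444 ≡ 22 (mod 79). The two roots are 38 and 41.

38, 41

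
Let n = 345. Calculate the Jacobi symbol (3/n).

0

Reciprocity: 3 ≡ 3 and 345 ≡ 1 (mod 4), so (3/345) = +(345/3).
Reduce top mod 3: now compute (0/3).
Top reduces to 0: gcd > 1, so the symbol is 0.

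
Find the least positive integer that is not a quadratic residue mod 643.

(2/643) = −1, so 2 is the smallest positive non-residue mod 643.

2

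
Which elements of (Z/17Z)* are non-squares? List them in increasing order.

Square k = 1,…,8 (k and 17−k give the same square):
1²=1, 2²=4, 3²=9, 4²=16, 5²≡8, 6²≡2, 7²≡15, 8²≡13 (mod 17).
The residues are {1, 2, 4, 8, 9, 13, 15, 16}; the non-residues are the remaining 8 nonzero classes.

3,5,6,7,10,11,12,14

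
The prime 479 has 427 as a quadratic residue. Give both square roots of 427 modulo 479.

Since 479 ≡ 3 (mod 4), a square root of 427 is 427^((479+1)/4) = 427^120 mod 479.
Repeated squaring: 427^2≡309, 427^4≡160, 427^8≡213, 427^16≡343, 427^32≡294, 427^64≡216 (mod 479).
427^120 = 427^(64+32+16+8) ≡ 300 (mod 479).
Check: 300² = 90000 ≡ 427 (mod 479). The two roots are 179 and 300.

179, 300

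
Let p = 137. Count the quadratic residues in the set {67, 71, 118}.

(67/137) = -1 → non-residue.
(71/137) = -1 → non-residue.
(118/137) = +1 → QR.
Total quadratic residues among the 3: 1.

1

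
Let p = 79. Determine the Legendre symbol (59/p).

-1

Reciprocity: 59 ≡ 3 and 79 ≡ 3 (mod 4), so (59/79) = −(79/59).
Reduce top mod 59: now compute (20/59).
Pull out 2^2: since 59 ≡ 3 (mod 8), (2/59) = -1, so (2/59)^2 = +1.
Reciprocity: 5 ≡ 1 and 59 ≡ 3 (mod 4), so (5/59) = +(59/5).
Reduce top mod 5: now compute (4/5).
Pull out 2^2: since 5 ≡ 5 (mod 8), (2/5) = -1, so (2/5)^2 = +1.
Reached (1/5) = 1. Collecting the sign flips along the way, the symbol is -1.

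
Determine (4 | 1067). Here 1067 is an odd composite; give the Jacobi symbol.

1

Pull out 2^2: since 1067 ≡ 3 (mod 8), (2/1067) = -1, so (2/1067)^2 = +1.
Reached (1/1067) = 1. Collecting the sign flips along the way, the symbol is +1.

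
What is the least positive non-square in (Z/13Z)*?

(2/13) = −1, so 2 is the smallest positive non-residue mod 13.

2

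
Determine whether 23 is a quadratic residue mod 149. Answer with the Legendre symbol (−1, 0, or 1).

Reciprocity: 23 ≡ 3 and 149 ≡ 1 (mod 4), so (23/149) = +(149/23).
Reduce top mod 23: now compute (11/23).
Reciprocity: 11 ≡ 3 and 23 ≡ 3 (mod 4), so (11/23) = −(23/11).
Reduce top mod 11: now compute (1/11).
Reached (1/11) = 1. Collecting the sign flips along the way, the symbol is -1.

-1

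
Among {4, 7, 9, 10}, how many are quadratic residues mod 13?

(4/13) = +1 → QR.
(7/13) = -1 → non-residue.
(9/13) = +1 → QR.
(10/13) = +1 → QR.
Total quadratic residues among the 4: 3.

3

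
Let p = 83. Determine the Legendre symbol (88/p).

First reduce: 88 ≡ 5 (mod 83).
Reciprocity: 5 ≡ 1 and 83 ≡ 3 (mod 4), so (5/83) = +(83/5).
Reduce top mod 5: now compute (3/5).
Reciprocity: 3 ≡ 3 and 5 ≡ 1 (mod 4), so (3/5) = +(5/3).
Reduce top mod 3: now compute (2/3).
Pull out 2: since 3 ≡ 3 (mod 8), (2/3) = -1.
Reached (1/3) = 1. Collecting the sign flips along the way, the symbol is -1.

-1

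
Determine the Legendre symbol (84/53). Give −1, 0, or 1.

-1

First reduce: 84 ≡ 31 (mod 53).
Reciprocity: 31 ≡ 3 and 53 ≡ 1 (mod 4), so (31/53) = +(53/31).
Reduce top mod 31: now compute (22/31).
Pull out 2: since 31 ≡ 7 (mod 8), (2/31) = +1.
Reciprocity: 11 ≡ 3 and 31 ≡ 3 (mod 4), so (11/31) = −(31/11).
Reduce top mod 11: now compute (9/11).
Reciprocity: 9 ≡ 1 and 11 ≡ 3 (mod 4), so (9/11) = +(11/9).
Reduce top mod 9: now compute (2/9).
Pull out 2: since 9 ≡ 1 (mod 8), (2/9) = +1.
Reached (1/9) = 1. Collecting the sign flips along the way, the symbol is -1.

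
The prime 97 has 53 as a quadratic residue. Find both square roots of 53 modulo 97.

97 ≡ 1 (mod 4), so we find a root by search.
Trying successive values, 21² = 441 ≡ 53 (mod 97). The other root is 97 − 21 = 76.

21, 76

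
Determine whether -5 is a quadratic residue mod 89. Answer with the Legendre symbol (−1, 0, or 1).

First reduce: -5 ≡ 84 (mod 89).
Pull out 2^2: since 89 ≡ 1 (mod 8), (2/89) = +1, so (2/89)^2 = +1.
Reciprocity: 21 ≡ 1 and 89 ≡ 1 (mod 4), so (21/89) = +(89/21).
Reduce top mod 21: now compute (5/21).
Reciprocity: 5 ≡ 1 and 21 ≡ 1 (mod 4), so (5/21) = +(21/5).
Reduce top mod 5: now compute (1/5).
Reached (1/5) = 1. Collecting the sign flips along the way, the symbol is +1.

1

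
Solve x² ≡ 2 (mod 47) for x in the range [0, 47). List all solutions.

Since 47 ≡ 3 (mod 4), a square root of 2 is 2^((47+1)/4) = 2^12 mod 47.
Repeated squaring: 2^2≡4, 2^4≡16, 2^8≡21 (mod 47).
2^12 = 2^(8+4) ≡ 7 (mod 47).
Check: 7² = 49 ≡ 2 (mod 47). The two roots are 7 and 40.

7, 40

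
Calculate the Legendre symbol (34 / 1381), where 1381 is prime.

Pull out 2: since 1381 ≡ 5 (mod 8), (2/1381) = -1.
Reciprocity: 17 ≡ 1 and 1381 ≡ 1 (mod 4), so (17/1381) = +(1381/17).
Reduce top mod 17: now compute (4/17).
Pull out 2^2: since 17 ≡ 1 (mod 8), (2/17) = +1, so (2/17)^2 = +1.
Reached (1/17) = 1. Collecting the sign flips along the way, the symbol is -1.

-1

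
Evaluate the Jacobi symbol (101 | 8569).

1

Reciprocity: 101 ≡ 1 and 8569 ≡ 1 (mod 4), so (101/8569) = +(8569/101).
Reduce top mod 101: now compute (85/101).
Reciprocity: 85 ≡ 1 and 101 ≡ 1 (mod 4), so (85/101) = +(101/85).
Reduce top mod 85: now compute (16/85).
Pull out 2^4: since 85 ≡ 5 (mod 8), (2/85) = -1, so (2/85)^4 = +1.
Reached (1/85) = 1. Collecting the sign flips along the way, the symbol is +1.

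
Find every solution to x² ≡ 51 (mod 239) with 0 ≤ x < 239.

23, 216

Since 239 ≡ 3 (mod 4), a square root of 51 is 51^((239+1)/4) = 51^60 mod 239.
Repeated squaring: 51^2≡211, 51^4≡67, 51^8≡187, 51^16≡75, 51^32≡128 (mod 239).
51^60 = 51^(32+16+8+4) ≡ 216 (mod 239).
Check: 216² = 46656 ≡ 51 (mod 239). The two roots are 23 and 216.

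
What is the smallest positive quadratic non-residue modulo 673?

(2/673) = +1, so 2 is a residue.
(3/673) = +1, so 3 is a residue.
(4/673) = +1, so 4 is a residue.
(5/673) = −1, so 5 is the smallest positive non-residue mod 673.

5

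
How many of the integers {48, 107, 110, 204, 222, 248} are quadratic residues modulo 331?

(48/331) = -1 → non-residue.
(107/331) = -1 → non-residue.
(110/331) = +1 → QR.
(204/331) = -1 → non-residue.
(222/331) = -1 → non-residue.
(248/331) = -1 → non-residue.
Total quadratic residues among the 6: 1.

1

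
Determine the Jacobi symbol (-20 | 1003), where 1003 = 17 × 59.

First reduce: -20 ≡ 983 (mod 1003).
Reciprocity: 983 ≡ 3 and 1003 ≡ 3 (mod 4), so (983/1003) = −(1003/983).
Reduce top mod 983: now compute (20/983).
Pull out 2^2: since 983 ≡ 7 (mod 8), (2/983) = +1, so (2/983)^2 = +1.
Reciprocity: 5 ≡ 1 and 983 ≡ 3 (mod 4), so (5/983) = +(983/5).
Reduce top mod 5: now compute (3/5).
Reciprocity: 3 ≡ 3 and 5 ≡ 1 (mod 4), so (3/5) = +(5/3).
Reduce top mod 3: now compute (2/3).
Pull out 2: since 3 ≡ 3 (mod 8), (2/3) = -1.
Reached (1/3) = 1. Collecting the sign flips along the way, the symbol is +1.

1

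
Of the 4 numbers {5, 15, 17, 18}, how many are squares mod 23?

1

(5/23) = -1 → non-residue.
(15/23) = -1 → non-residue.
(17/23) = -1 → non-residue.
(18/23) = +1 → QR.
Total quadratic residues among the 4: 1.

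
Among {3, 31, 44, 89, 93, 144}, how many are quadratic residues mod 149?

(3/149) = -1 → non-residue.
(31/149) = +1 → QR.
(44/149) = -1 → non-residue.
(89/149) = -1 → non-residue.
(93/149) = -1 → non-residue.
(144/149) = +1 → QR.
Total quadratic residues among the 6: 2.

2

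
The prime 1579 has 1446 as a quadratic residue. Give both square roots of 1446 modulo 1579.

55, 1524

Since 1579 ≡ 3 (mod 4), a square root of 1446 is 1446^((1579+1)/4) = 1446^395 mod 1579.
Repeated squaring: 1446^2≡320, 1446^4≡1344, 1446^8≡1539, 1446^16≡21, 1446^32≡441, 1446^64≡264, 1446^128≡220, 1446^256≡1030 (mod 1579).
1446^395 = 1446^(256+128+8+2+1) ≡ 55 (mod 1579).
Check: 55² = 3025 ≡ 1446 (mod 1579). The two roots are 55 and 1524.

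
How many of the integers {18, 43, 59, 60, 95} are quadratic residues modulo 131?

3

(18/131) = -1 → non-residue.
(43/131) = +1 → QR.
(59/131) = +1 → QR.
(60/131) = +1 → QR.
(95/131) = -1 → non-residue.
Total quadratic residues among the 5: 3.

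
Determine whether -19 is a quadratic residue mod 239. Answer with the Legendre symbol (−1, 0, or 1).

Euler's criterion: (-19/239) ≡ 220^119 (mod 239).
220^2 ≡ 122 (mod 239)
220^4 ≡ 66 (mod 239)
220^8 ≡ 54 (mod 239)
220^16 ≡ 48 (mod 239)
220^32 ≡ 153 (mod 239)
220^64 ≡ 226 (mod 239)
220^119 = 220^(64+32+16+4+2+1) ≡ 1 (mod 239).
Result is 1, so (-19/239) = 1.

1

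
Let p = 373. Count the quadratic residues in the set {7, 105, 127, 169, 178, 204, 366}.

(7/373) = +1 → QR.
(105/373) = -1 → non-residue.
(127/373) = -1 → non-residue.
(169/373) = +1 → QR.
(178/373) = -1 → non-residue.
(204/373) = +1 → QR.
(366/373) = +1 → QR.
Total quadratic residues among the 7: 4.

4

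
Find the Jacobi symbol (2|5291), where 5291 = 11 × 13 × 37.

-1

Pull out 2: since 5291 ≡ 3 (mod 8), (2/5291) = -1.
Reached (1/5291) = 1. Collecting the sign flips along the way, the symbol is -1.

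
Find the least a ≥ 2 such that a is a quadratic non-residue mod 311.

(2/311) = +1, so 2 is a residue.
(3/311) = +1, so 3 is a residue.
(4/311) = +1, so 4 is a residue.
(5/311) = +1, so 5 is a residue.
(6/311) = +1, so 6 is a residue.
(7/311) = +1, so 7 is a residue.
(8/311) = +1, so 8 is a residue.
(9/311) = +1, so 9 is a residue.
(10/311) = +1, so 10 is a residue.
(11/311) = −1, so 11 is the smallest positive non-residue mod 311.

11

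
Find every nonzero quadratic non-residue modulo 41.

Square k = 1,…,20 (k and 41−k give the same square):
1²=1, 2²=4, 3²=9, 4²=16, 5²=25, 6²=36, 7²≡8, 8²≡23, 9²≡40, 10²≡18, 11²≡39, 12²≡21, 13²≡5, 14²≡32, 15²≡20, 16²≡10, 17²≡2, 18²≡37, 19²≡33, 20²≡31 (mod 41).
The residues are {1, 2, 4, 5, 8, 9, 10, 16, 18, 20, 21, 23, 25, 31, 32, 33, 36, 37, 39, 40}; the non-residues are the remaining 20 nonzero classes.

3,6,7,11,12,13,14,15,17,19,22,24,26,27,28,29,30,34,35,38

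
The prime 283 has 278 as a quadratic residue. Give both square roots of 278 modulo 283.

Since 283 ≡ 3 (mod 4), a square root of 278 is 278^((283+1)/4) = 278^71 mod 283.
Repeated squaring: 278^2≡25, 278^4≡59, 278^8≡85, 278^16≡150, 278^32≡143, 278^64≡73 (mod 283).
278^71 = 278^(64+4+2+1) ≡ 174 (mod 283).
Check: 174² = 30276 ≡ 278 (mod 283). The two roots are 109 and 174.

109, 174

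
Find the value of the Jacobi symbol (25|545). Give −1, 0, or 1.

Reciprocity: 25 ≡ 1 and 545 ≡ 1 (mod 4), so (25/545) = +(545/25).
Reduce top mod 25: now compute (20/25).
Pull out 2^2: since 25 ≡ 1 (mod 8), (2/25) = +1, so (2/25)^2 = +1.
Reciprocity: 5 ≡ 1 and 25 ≡ 1 (mod 4), so (5/25) = +(25/5).
Reduce top mod 5: now compute (0/5).
Top reduces to 0: gcd > 1, so the symbol is 0.

0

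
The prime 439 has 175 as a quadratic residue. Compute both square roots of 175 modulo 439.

Since 439 ≡ 3 (mod 4), a square root of 175 is 175^((439+1)/4) = 175^110 mod 439.
Repeated squaring: 175^2≡334, 175^4≡50, 175^8≡305, 175^16≡396, 175^32≡93, 175^64≡308 (mod 439).
175^110 = 175^(64+32+8+4+2) ≡ 53 (mod 439).
Check: 53² = 2809 ≡ 175 (mod 439). The two roots are 53 and 386.

53, 386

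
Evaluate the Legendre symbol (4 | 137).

1

Pull out 2^2: since 137 ≡ 1 (mod 8), (2/137) = +1, so (2/137)^2 = +1.
Reached (1/137) = 1. Collecting the sign flips along the way, the symbol is +1.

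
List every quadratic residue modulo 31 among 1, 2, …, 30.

1, 2, 4, 5, 7, 8, 9, 10, 14, 16, 18, 19, 20, 25, 28

Square k = 1,…,15 (k and 31−k give the same square):
1²=1, 2²=4, 3²=9, 4²=16, 5²=25, 6²≡5, 7²≡18, 8²≡2, 9²≡19, 10²≡7, 11²≡28, 12²≡20, 13²≡14, 14²≡10, 15²≡8 (mod 31).
So the quadratic residues mod 31 are {1, 2, 4, 5, 7, 8, 9, 10, 14, 16, 18, 19, 20, 25, 28}.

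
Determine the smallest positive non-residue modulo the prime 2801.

(2/2801) = +1, so 2 is a residue.
(3/2801) = −1, so 3 is the smallest positive non-residue mod 2801.

3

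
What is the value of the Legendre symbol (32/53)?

-1

Pull out 2^5: since 53 ≡ 5 (mod 8), (2/53) = -1, so (2/53)^5 = -1.
Reached (1/53) = 1. Collecting the sign flips along the way, the symbol is -1.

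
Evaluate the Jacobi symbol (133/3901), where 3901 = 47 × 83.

1

Reciprocity: 133 ≡ 1 and 3901 ≡ 1 (mod 4), so (133/3901) = +(3901/133).
Reduce top mod 133: now compute (44/133).
Pull out 2^2: since 133 ≡ 5 (mod 8), (2/133) = -1, so (2/133)^2 = +1.
Reciprocity: 11 ≡ 3 and 133 ≡ 1 (mod 4), so (11/133) = +(133/11).
Reduce top mod 11: now compute (1/11).
Reached (1/11) = 1. Collecting the sign flips along the way, the symbol is +1.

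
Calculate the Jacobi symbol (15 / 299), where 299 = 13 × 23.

1

Reciprocity: 15 ≡ 3 and 299 ≡ 3 (mod 4), so (15/299) = −(299/15).
Reduce top mod 15: now compute (14/15).
Pull out 2: since 15 ≡ 7 (mod 8), (2/15) = +1.
Reciprocity: 7 ≡ 3 and 15 ≡ 3 (mod 4), so (7/15) = −(15/7).
Reduce top mod 7: now compute (1/7).
Reached (1/7) = 1. Collecting the sign flips along the way, the symbol is +1.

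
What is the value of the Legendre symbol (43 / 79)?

-1

Reciprocity: 43 ≡ 3 and 79 ≡ 3 (mod 4), so (43/79) = −(79/43).
Reduce top mod 43: now compute (36/43).
Pull out 2^2: since 43 ≡ 3 (mod 8), (2/43) = -1, so (2/43)^2 = +1.
Reciprocity: 9 ≡ 1 and 43 ≡ 3 (mod 4), so (9/43) = +(43/9).
Reduce top mod 9: now compute (7/9).
Reciprocity: 7 ≡ 3 and 9 ≡ 1 (mod 4), so (7/9) = +(9/7).
Reduce top mod 7: now compute (2/7).
Pull out 2: since 7 ≡ 7 (mod 8), (2/7) = +1.
Reached (1/7) = 1. Collecting the sign flips along the way, the symbol is -1.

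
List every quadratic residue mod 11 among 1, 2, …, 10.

Square k = 1,…,5 (k and 11−k give the same square):
1²=1, 2²=4, 3²=9, 4²≡5, 5²≡3 (mod 11).
So the quadratic residues mod 11 are {1, 3, 4, 5, 9}.

1, 3, 4, 5, 9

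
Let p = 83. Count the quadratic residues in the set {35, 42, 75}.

(35/83) = -1 → non-residue.
(42/83) = -1 → non-residue.
(75/83) = +1 → QR.
Total quadratic residues among the 3: 1.

1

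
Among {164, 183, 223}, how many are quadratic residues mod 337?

1

(164/337) = +1 → QR.
(183/337) = -1 → non-residue.
(223/337) = -1 → non-residue.
Total quadratic residues among the 3: 1.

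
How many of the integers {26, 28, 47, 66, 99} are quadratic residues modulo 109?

(26/109) = +1 → QR.
(28/109) = +1 → QR.
(47/109) = -1 → non-residue.
(66/109) = +1 → QR.
(99/109) = -1 → non-residue.
Total quadratic residues among the 5: 3.

3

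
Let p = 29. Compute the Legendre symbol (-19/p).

-1

First reduce: -19 ≡ 10 (mod 29).
Pull out 2: since 29 ≡ 5 (mod 8), (2/29) = -1.
Reciprocity: 5 ≡ 1 and 29 ≡ 1 (mod 4), so (5/29) = +(29/5).
Reduce top mod 5: now compute (4/5).
Pull out 2^2: since 5 ≡ 5 (mod 8), (2/5) = -1, so (2/5)^2 = +1.
Reached (1/5) = 1. Collecting the sign flips along the way, the symbol is -1.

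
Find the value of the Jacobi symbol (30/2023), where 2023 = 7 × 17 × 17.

Pull out 2: since 2023 ≡ 7 (mod 8), (2/2023) = +1.
Reciprocity: 15 ≡ 3 and 2023 ≡ 3 (mod 4), so (15/2023) = −(2023/15).
Reduce top mod 15: now compute (13/15).
Reciprocity: 13 ≡ 1 and 15 ≡ 3 (mod 4), so (13/15) = +(15/13).
Reduce top mod 13: now compute (2/13).
Pull out 2: since 13 ≡ 5 (mod 8), (2/13) = -1.
Reached (1/13) = 1. Collecting the sign flips along the way, the symbol is +1.

1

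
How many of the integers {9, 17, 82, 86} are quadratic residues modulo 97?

(9/97) = +1 → QR.
(17/97) = -1 → non-residue.
(82/97) = -1 → non-residue.
(86/97) = +1 → QR.
Total quadratic residues among the 4: 2.

2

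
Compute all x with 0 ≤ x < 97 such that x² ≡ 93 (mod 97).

97 ≡ 1 (mod 4), so we find a root by search.
Trying successive values, 44² = 1936 ≡ 93 (mod 97). The other root is 97 − 44 = 53.

44, 53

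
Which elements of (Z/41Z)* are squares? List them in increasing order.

Square k = 1,…,20 (k and 41−k give the same square):
1²=1, 2²=4, 3²=9, 4²=16, 5²=25, 6²=36, 7²≡8, 8²≡23, 9²≡40, 10²≡18, 11²≡39, 12²≡21, 13²≡5, 14²≡32, 15²≡20, 16²≡10, 17²≡2, 18²≡37, 19²≡33, 20²≡31 (mod 41).
So the quadratic residues mod 41 are {1, 2, 4, 5, 8, 9, 10, 16, 18, 20, 21, 23, 25, 31, 32, 33, 36, 37, 39, 40}.

1,2,4,5,8,9,10,16,18,20,21,23,25,31,32,33,36,37,39,40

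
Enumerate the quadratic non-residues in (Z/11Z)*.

2, 6, 7, 8, 10

Square k = 1,…,5 (k and 11−k give the same square):
1²=1, 2²=4, 3²=9, 4²≡5, 5²≡3 (mod 11).
The residues are {1, 3, 4, 5, 9}; the non-residues are the remaining 5 nonzero classes.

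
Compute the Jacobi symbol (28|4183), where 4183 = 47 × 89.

Pull out 2^2: since 4183 ≡ 7 (mod 8), (2/4183) = +1, so (2/4183)^2 = +1.
Reciprocity: 7 ≡ 3 and 4183 ≡ 3 (mod 4), so (7/4183) = −(4183/7).
Reduce top mod 7: now compute (4/7).
Pull out 2^2: since 7 ≡ 7 (mod 8), (2/7) = +1, so (2/7)^2 = +1.
Reached (1/7) = 1. Collecting the sign flips along the way, the symbol is -1.

-1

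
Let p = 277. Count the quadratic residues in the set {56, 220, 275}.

(56/277) = -1 → non-residue.
(220/277) = +1 → QR.
(275/277) = -1 → non-residue.
Total quadratic residues among the 3: 1.

1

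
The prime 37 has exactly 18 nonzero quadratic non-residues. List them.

Square k = 1,…,18 (k and 37−k give the same square):
1²=1, 2²=4, 3²=9, 4²=16, 5²=25, 6²=36, 7²≡12, 8²≡27, 9²≡7, 10²≡26, 11²≡10, 12²≡33, 13²≡21, 14²≡11, 15²≡3, 16²≡34, 17²≡30, 18²≡28 (mod 37).
The residues are {1, 3, 4, 7, 9, 10, 11, 12, 16, 21, 25, 26, 27, 28, 30, 33, 34, 36}; the non-residues are the remaining 18 nonzero classes.

2 5 6 8 13 14 15 17 18 19 20 22 23 24 29 31 32 35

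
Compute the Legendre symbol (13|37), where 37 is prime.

-1

Euler's criterion: (13/37) ≡ 13^18 (mod 37).
13^2 ≡ 21 (mod 37)
13^4 ≡ 34 (mod 37)
13^8 ≡ 9 (mod 37)
13^16 ≡ 7 (mod 37)
13^18 = 13^(16+2) ≡ 36 (mod 37).
Result is 36 ≡ −1, so (13/37) = −1.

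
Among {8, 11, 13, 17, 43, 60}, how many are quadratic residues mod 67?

(8/67) = -1 → non-residue.
(11/67) = -1 → non-residue.
(13/67) = -1 → non-residue.
(17/67) = +1 → QR.
(43/67) = -1 → non-residue.
(60/67) = +1 → QR.
Total quadratic residues among the 6: 2.

2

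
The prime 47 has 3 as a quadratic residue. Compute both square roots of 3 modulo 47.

Since 47 ≡ 3 (mod 4), a square root of 3 is 3^((47+1)/4) = 3^12 mod 47.
Repeated squaring: 3^2≡9, 3^4≡34, 3^8≡28 (mod 47).
3^12 = 3^(8+4) ≡ 12 (mod 47).
Check: 12² = 144 ≡ 3 (mod 47). The two roots are 12 and 35.

12, 35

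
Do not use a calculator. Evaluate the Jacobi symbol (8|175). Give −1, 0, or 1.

1

Pull out 2^3: since 175 ≡ 7 (mod 8), (2/175) = +1, so (2/175)^3 = +1.
Reached (1/175) = 1. Collecting the sign flips along the way, the symbol is +1.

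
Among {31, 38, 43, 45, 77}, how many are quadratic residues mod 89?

(31/89) = -1 → non-residue.
(38/89) = -1 → non-residue.
(43/89) = -1 → non-residue.
(45/89) = +1 → QR.
(77/89) = -1 → non-residue.
Total quadratic residues among the 5: 1.

1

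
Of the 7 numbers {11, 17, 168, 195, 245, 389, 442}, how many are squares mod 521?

3

(11/521) = +1 → QR.
(17/521) = -1 → non-residue.
(168/521) = +1 → QR.
(195/521) = -1 → non-residue.
(245/521) = +1 → QR.
(389/521) = -1 → non-residue.
(442/521) = -1 → non-residue.
Total quadratic residues among the 7: 3.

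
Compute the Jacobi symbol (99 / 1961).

Reciprocity: 99 ≡ 3 and 1961 ≡ 1 (mod 4), so (99/1961) = +(1961/99).
Reduce top mod 99: now compute (80/99).
Pull out 2^4: since 99 ≡ 3 (mod 8), (2/99) = -1, so (2/99)^4 = +1.
Reciprocity: 5 ≡ 1 and 99 ≡ 3 (mod 4), so (5/99) = +(99/5).
Reduce top mod 5: now compute (4/5).
Pull out 2^2: since 5 ≡ 5 (mod 8), (2/5) = -1, so (2/5)^2 = +1.
Reached (1/5) = 1. Collecting the sign flips along the way, the symbol is +1.

1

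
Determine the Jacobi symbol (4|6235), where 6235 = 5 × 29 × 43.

Pull out 2^2: since 6235 ≡ 3 (mod 8), (2/6235) = -1, so (2/6235)^2 = +1.
Reached (1/6235) = 1. Collecting the sign flips along the way, the symbol is +1.

1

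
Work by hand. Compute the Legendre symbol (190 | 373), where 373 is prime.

-1

Euler's criterion: (190/373) ≡ 190^186 (mod 373).
190^2 ≡ 292 (mod 373)
190^4 ≡ 220 (mod 373)
190^8 ≡ 283 (mod 373)
190^16 ≡ 267 (mod 373)
190^32 ≡ 46 (mod 373)
190^64 ≡ 251 (mod 373)
190^128 ≡ 337 (mod 373)
190^186 = 190^(128+32+16+8+2) ≡ 372 (mod 373).
Result is 372 ≡ −1, so (190/373) = −1.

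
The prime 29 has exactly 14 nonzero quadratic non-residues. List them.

Square k = 1,…,14 (k and 29−k give the same square):
1²=1, 2²=4, 3²=9, 4²=16, 5²=25, 6²≡7, 7²≡20, 8²≡6, 9²≡23, 10²≡13, 11²≡5, 12²≡28, 13²≡24, 14²≡22 (mod 29).
The residues are {1, 4, 5, 6, 7, 9, 13, 16, 20, 22, 23, 24, 25, 28}; the non-residues are the remaining 14 nonzero classes.

2,3,8,10,11,12,14,15,17,18,19,21,26,27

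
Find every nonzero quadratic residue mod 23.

Square k = 1,…,11 (k and 23−k give the same square):
1²=1, 2²=4, 3²=9, 4²=16, 5²≡2, 6²≡13, 7²≡3, 8²≡18, 9²≡12, 10²≡8, 11²≡6 (mod 23).
So the quadratic residues mod 23 are {1, 2, 3, 4, 6, 8, 9, 12, 13, 16, 18}.

1, 2, 3, 4, 6, 8, 9, 12, 13, 16, 18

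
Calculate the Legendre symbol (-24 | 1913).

-1

First reduce: -24 ≡ 1889 (mod 1913).
Reciprocity: 1889 ≡ 1 and 1913 ≡ 1 (mod 4), so (1889/1913) = +(1913/1889).
Reduce top mod 1889: now compute (24/1889).
Pull out 2^3: since 1889 ≡ 1 (mod 8), (2/1889) = +1, so (2/1889)^3 = +1.
Reciprocity: 3 ≡ 3 and 1889 ≡ 1 (mod 4), so (3/1889) = +(1889/3).
Reduce top mod 3: now compute (2/3).
Pull out 2: since 3 ≡ 3 (mod 8), (2/3) = -1.
Reached (1/3) = 1. Collecting the sign flips along the way, the symbol is -1.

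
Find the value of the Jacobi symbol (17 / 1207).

Reciprocity: 17 ≡ 1 and 1207 ≡ 3 (mod 4), so (17/1207) = +(1207/17).
Reduce top mod 17: now compute (0/17).
Top reduces to 0: gcd > 1, so the symbol is 0.

0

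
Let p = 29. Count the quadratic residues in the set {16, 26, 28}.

(16/29) = +1 → QR.
(26/29) = -1 → non-residue.
(28/29) = +1 → QR.
Total quadratic residues among the 3: 2.

2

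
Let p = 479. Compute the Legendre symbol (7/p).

Reciprocity: 7 ≡ 3 and 479 ≡ 3 (mod 4), so (7/479) = −(479/7).
Reduce top mod 7: now compute (3/7).
Reciprocity: 3 ≡ 3 and 7 ≡ 3 (mod 4), so (3/7) = −(7/3).
Reduce top mod 3: now compute (1/3).
Reached (1/3) = 1. Collecting the sign flips along the way, the symbol is +1.

1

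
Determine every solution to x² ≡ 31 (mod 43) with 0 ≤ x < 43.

17, 26

Since 43 ≡ 3 (mod 4), a square root of 31 is 31^((43+1)/4) = 31^11 mod 43.
Repeated squaring: 31^2≡15, 31^4≡10, 31^8≡14 (mod 43).
31^11 = 31^(8+2+1) ≡ 17 (mod 43).
Check: 17² = 289 ≡ 31 (mod 43). The two roots are 17 and 26.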